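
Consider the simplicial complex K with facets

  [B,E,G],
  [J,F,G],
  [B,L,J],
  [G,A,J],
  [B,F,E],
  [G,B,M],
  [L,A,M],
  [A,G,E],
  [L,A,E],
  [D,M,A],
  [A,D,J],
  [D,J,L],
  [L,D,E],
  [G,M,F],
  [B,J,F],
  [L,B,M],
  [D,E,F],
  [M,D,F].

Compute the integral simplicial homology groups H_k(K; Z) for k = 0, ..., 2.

We work with the vertex ordering A < B < D < E < F < G < J < L < M. The simplices of K, each written with vertices in increasing order, are:

  0-simplices (9): A, B, D, E, F, G, J, L, M
  1-simplices (27): AD, AE, AG, AJ, AL, AM, BE, BF, BG, BJ, BL, BM, DE, DF, DJ, DL, DM, EF, EG, EL, FG, FJ, FM, GJ, GM, JL, LM
  2-simplices (18): ADJ, ADM, AEG, AEL, AGJ, ALM, BEF, BEG, BFJ, BGM, BJL, BLM, DEF, DEL, DFM, DJL, FGJ, FGM

Hence C_0 ≅ Z^9, C_1 ≅ Z^27, C_2 ≅ Z^18.

Boundary ∂_1: C_1 → C_0 maps an edge to its endpoints' difference, ∂[p,q] = q − p.
This gives a 9×27 integer matrix of rank 8; reducing to Smith normal form yields diagonal entries (1,1,1,1,1,1,1,1).

∂_2: C_2 → C_1 acts by ∂[p,q,r] = [q,r] − [p,r] + [p,q]. For instance
  ∂DEF = EF − DF + DE,
  ∂BGM = GM − BM + BG.
As a 27×18 matrix over Z this has rank 18, with invariant factors (1,1,1,1,1,1,1,1,1,1,1,1,1,1,1,1,1,2).

Computing H_k = (kernel of ∂_k) / (image of ∂_{k+1}):

  H_0: rank C_0 − rank ∂_1 = 9 − 8 = 1, and the invariant factors of ∂_1 are all 1, so H_0 = Z.
  H_1: rank ker ∂_1 − rank ∂_2 = (27 − 8) − 18 = 1, and ∂_2 has invariant factor 2 > 1, so H_1 = Z ⊕ Z_2.
  H_2: rank ker ∂_2 − rank ∂_3 = (18 − 18) − 0 = 0, and there is no ∂_3, so H_2 = 0.

As a check, the Euler characteristic is 9 − 27 + 18 = 0, which agrees with 1 − 1 + 0 = 0.

H_0 ≅ Z,  H_1 ≅ Z ⊕ Z_2,  H_2 = 0.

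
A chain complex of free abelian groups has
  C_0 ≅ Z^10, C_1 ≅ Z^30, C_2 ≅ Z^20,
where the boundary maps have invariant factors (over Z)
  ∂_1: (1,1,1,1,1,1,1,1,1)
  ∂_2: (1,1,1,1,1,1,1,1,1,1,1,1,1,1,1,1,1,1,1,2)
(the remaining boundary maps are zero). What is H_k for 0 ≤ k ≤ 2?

H_0: b_0 = 10 − 0 − 9 = 1; torsion from ∂_1 factors > 1: none. So H_0 = Z.
H_1: b_1 = 30 − 9 − 20 = 1; torsion from ∂_2 factors > 1: [2]. So H_1 = Z ⊕ Z/2Z.
H_2: b_2 = 20 − 20 − 0 = 0; torsion from ∂_3 factors > 1: none. So H_2 = 0.

H_0 = Z,  H_1 = Z ⊕ Z/2Z,  H_2 = 0.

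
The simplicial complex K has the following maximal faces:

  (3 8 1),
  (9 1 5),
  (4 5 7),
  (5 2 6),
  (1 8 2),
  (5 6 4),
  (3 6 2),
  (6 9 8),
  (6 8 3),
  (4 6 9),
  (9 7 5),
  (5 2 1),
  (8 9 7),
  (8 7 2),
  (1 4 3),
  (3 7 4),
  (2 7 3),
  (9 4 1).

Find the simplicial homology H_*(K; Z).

H_0 ≅ Z,  H_1 ≅ Z ⊕ Z/2Z,  H_2 = 0.

Fix the vertex order 1 < 2 < 3 < 4 < 5 < 6 < 7 < 8 < 9 and write every simplex with vertices in increasing order. Then dim K = 2 and the simplices of K are:

  0-simplices (9): [1], [2], [3], [4], [5], [6], [7], [8], [9]
  1-simplices (27): (27 of them)
  2-simplices (18): [1,2,5], [1,2,8], [1,3,4], [1,3,8], [1,4,9], [1,5,9], [2,3,6], [2,3,7], [2,5,6], [2,7,8], [3,4,7], [3,6,8], [4,5,6], [4,5,7], [4,6,9], [5,7,9], [6,8,9], [7,8,9]

giving chain groups C_0 ≅ Z^9, C_1 ≅ Z^27, C_2 ≅ Z^18.

The boundary map ∂_1: C_1 → C_0 sends each edge [p,q] (with p < q) to q − p. For instance
  ∂[3,8] = [8] − [3].
The 9×27 boundary matrix has rank 8 and Smith normal form diag(1,1,1,1,1,1,1,1).

Boundary ∂_2: C_2 → C_1 acts by ∂[p,q,r] = [q,r] − [p,r] + [p,q]. For instance
  ∂[3,4,7] = [4,7] − [3,7] + [3,4],
  ∂[1,4,9] = [4,9] − [1,9] + [1,4].
The resulting 27×18 matrix has rank 18, and its Smith normal form has invariant factors (1,1,1,1,1,1,1,1,1,1,1,1,1,1,1,1,1,2).

Now H_k = ker ∂_k / im ∂_{k+1}, so:

  H_0: rank C_0 − rank ∂_1 = 9 − 8 = 1, and the invariant factors of ∂_1 are all 1, so H_0 = Z.
  H_1: rank ker ∂_1 − rank ∂_2 = (27 − 8) − 18 = 1, and ∂_2 has invariant factor 2 > 1, so H_1 = Z ⊕ Z/2Z.
  H_2: rank ker ∂_2 − rank ∂_3 = (18 − 18) − 0 = 0, and there is no ∂_3, so H_2 = 0.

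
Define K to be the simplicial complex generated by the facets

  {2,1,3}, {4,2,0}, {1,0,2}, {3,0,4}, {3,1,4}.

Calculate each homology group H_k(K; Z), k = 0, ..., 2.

H_0 ≅ Z,  H_1 ≅ Z,  H_2 = 0.

K has 5 vertices, 10 edges, 5 triangles.
rank ∂_0 = 0, rank ∂_1 = 4 ⇒ b_0 = 5 − 0 − 4 = 1; all invariant factors of ∂_1 are 1 so no torsion. So H_0 = Z.
rank ∂_1 = 4, rank ∂_2 = 5 ⇒ b_1 = 10 − 4 − 5 = 1; all invariant factors of ∂_2 are 1 so no torsion. So H_1 = Z.
rank ∂_2 = 5, rank ∂_3 = 0 ⇒ b_2 = 5 − 5 − 0 = 0. So H_2 = 0.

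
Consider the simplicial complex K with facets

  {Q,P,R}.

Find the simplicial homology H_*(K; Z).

Take the total order P < Q < R on the vertex set. Then K (dimension 2) consists of the simplices:

  0-simplices (3): P, Q, R
  1-simplices (3): PQ, PR, QR
  2-simplices (1): PQR

Hence C_0 ≅ Z^3, C_1 ≅ Z^3, C_2 ≅ Z^1.

The boundary map ∂_1: C_1 → C_0 sends each edge [p,q] (with p < q) to q − p. For instance
  ∂QR = R − Q.
As a 3×3 matrix over Z this has rank 2, with invariant factors (1,1).

Boundary ∂_2: C_2 → C_1 maps a triangle to the signed sum of its edges. For instance
  ∂PQR = QR − PR + PQ.
This gives a 3×1 integer matrix of rank 1; reducing to Smith normal form yields diagonal entries (1).

Computing H_k = (kernel of ∂_k) / (image of ∂_{k+1}):

  H_0: rank C_0 − rank ∂_1 = 3 − 2 = 1, and the invariant factors of ∂_1 are all 1, so H_0 ≅ Z.
  H_1: rank ker ∂_1 − rank ∂_2 = (3 − 2) − 1 = 0, and the invariant factors of ∂_2 are all 1, so H_1 ≅ 0.
  H_2: rank ker ∂_2 − rank ∂_3 = (1 − 1) − 0 = 0, and there is no ∂_3, so H_2 ≅ 0.

H_0 = Z,  H_1 = 0,  H_2 = 0.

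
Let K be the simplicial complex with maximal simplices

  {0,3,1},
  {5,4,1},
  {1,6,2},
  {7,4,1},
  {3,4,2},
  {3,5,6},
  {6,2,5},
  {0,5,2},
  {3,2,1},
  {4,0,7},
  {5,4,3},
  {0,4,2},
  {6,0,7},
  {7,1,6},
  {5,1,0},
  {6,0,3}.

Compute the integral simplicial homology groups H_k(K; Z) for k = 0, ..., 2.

Fix the vertex order 0 < 1 < 2 < 3 < 4 < 5 < 6 < 7 and write every simplex with vertices in increasing order. Then dim K = 2 and the simplices of K are:

  0-simplices (8): [0], [1], [2], [3], [4], [5], [6], [7]
  1-simplices (24): (24 of them)
  2-simplices (16): [0,1,3], [0,1,5], [0,2,4], [0,2,5], [0,3,6], [0,4,7], [0,6,7], [1,2,3], [1,2,6], [1,4,5], [1,4,7], [1,6,7], [2,3,4], [2,5,6], [3,4,5], [3,5,6]

giving chain groups C_0 ≅ Z^8, C_1 ≅ Z^24, C_2 ≅ Z^16.

The boundary map ∂_1: C_1 → C_0 is given by ∂[p,q] = [q] − [p]. For instance
  ∂[0,5] = [5] − [0].
The 8×24 boundary matrix has rank 7 and Smith normal form diag(1,1,1,1,1,1,1).

∂_2: C_2 → C_1 sends each 2-simplex [p,q,r] to [q,r] − [p,r] + [p,q]. For instance
  ∂[1,4,5] = [4,5] − [1,5] + [1,4],
  ∂[0,1,5] = [1,5] − [0,5] + [0,1].
As a 24×16 matrix over Z this has rank 15, with invariant factors (1,1,1,1,1,1,1,1,1,1,1,1,1,1,1).

Now H_k = ker ∂_k / im ∂_{k+1}, so:

  H_0: rank C_0 − rank ∂_1 = 8 − 7 = 1, and the invariant factors of ∂_1 are all 1, so H_0 = Z.
  H_1: rank ker ∂_1 − rank ∂_2 = (24 − 7) − 15 = 2, and the invariant factors of ∂_2 are all 1, so H_1 = Z^2.
  H_2: rank ker ∂_2 − rank ∂_3 = (16 − 15) − 0 = 1, and there is no ∂_3, so H_2 = Z.

H_0 = Z,  H_1 = Z^2,  H_2 = Z.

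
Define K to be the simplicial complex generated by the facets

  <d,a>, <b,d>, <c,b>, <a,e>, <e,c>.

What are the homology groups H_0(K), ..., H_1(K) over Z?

H_0 ≅ Z,  H_1 ≅ Z.

Order the vertices as a < b < c < d < e. Listing each simplex with vertices in this order, K has dimension 1 with simplices:

  0-simplices (5): a, b, c, d, e
  1-simplices (5): ad, ae, bc, bd, ce

giving chain groups C_0 ≅ Z^5, C_1 ≅ Z^5.

Boundary ∂_1: C_1 → C_0 is given by ∂[p,q] = [q] − [p]. For instance
  ∂bd = d − b.
This gives a 5×5 integer matrix of rank 4; reducing to Smith normal form yields diagonal entries (1,1,1,1).

Computing H_k = (kernel of ∂_k) / (image of ∂_{k+1}):

  H_0: rank C_0 − rank ∂_1 = 5 − 4 = 1, and the invariant factors of ∂_1 are all 1, so H_0 = Z.
  H_1: rank ker ∂_1 − rank ∂_2 = (5 − 4) − 0 = 1, and there is no ∂_2, so H_1 = Z.

As a check, the Euler characteristic is 5 − 5 = 0, which agrees with 1 − 1 = 0.
(K is a triangulation of the circle S^1.)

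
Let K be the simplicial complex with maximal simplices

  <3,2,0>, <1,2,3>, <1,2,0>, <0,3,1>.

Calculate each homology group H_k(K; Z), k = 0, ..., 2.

Fix the vertex order 0 < 1 < 2 < 3 and write every simplex with vertices in increasing order. Then dim K = 2 and the simplices of K are:

  0-simplices (4): [0], [1], [2], [3]
  1-simplices (6): [0,1], [0,2], [0,3], [1,2], [1,3], [2,3]
  2-simplices (4): [0,1,2], [0,1,3], [0,2,3], [1,2,3]

giving chain groups C_0 ≅ Z^4, C_1 ≅ Z^6, C_2 ≅ Z^4.

∂_1: C_1 → C_0 maps an edge to its endpoints' difference, ∂[p,q] = q − p. For instance
  ∂[1,2] = [2] − [1].
The 4×6 boundary matrix has rank 3 and Smith normal form diag(1,1,1).

Boundary ∂_2: C_2 → C_1 acts by ∂[p,q,r] = [q,r] − [p,r] + [p,q]. For instance
  ∂[0,2,3] = [2,3] − [0,3] + [0,2],
  ∂[0,1,2] = [1,2] − [0,2] + [0,1].
As a 6×4 matrix over Z this has rank 3, with invariant factors (1,1,1).

Computing H_k = (kernel of ∂_k) / (image of ∂_{k+1}):

  H_0: rank C_0 − rank ∂_1 = 4 − 3 = 1, and the invariant factors of ∂_1 are all 1, so H_0 = Z.
  H_1: rank ker ∂_1 − rank ∂_2 = (6 − 3) − 3 = 0, and the invariant factors of ∂_2 are all 1, so H_1 = 0.
  H_2: rank ker ∂_2 − rank ∂_3 = (4 − 3) − 0 = 1, and there is no ∂_3, so H_2 = Z.

As a check, the Euler characteristic is 4 − 6 + 4 = 2, which agrees with 1 − 0 + 1 = 2.

H_0 ≅ Z,  H_1 = 0,  H_2 ≅ Z.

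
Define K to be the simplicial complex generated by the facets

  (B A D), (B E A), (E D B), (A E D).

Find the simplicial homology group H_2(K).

Take the total order A < B < D < E on the vertex set. Then K (dimension 2) consists of the simplices:

  0-simplices (4): A, B, D, E
  1-simplices (6): AB, AD, AE, BD, BE, DE
  2-simplices (4): ABD, ABE, ADE, BDE

giving chain groups C_0 ≅ Z^4, C_1 ≅ Z^6, C_2 ≅ Z^4.

Boundary ∂_1: C_1 → C_0 sends each edge [p,q] (with p < q) to q − p.
As a 4×6 matrix over Z this has rank 3, with invariant factors (1,1,1).

The boundary map ∂_2: C_2 → C_1 acts by ∂[p,q,r] = [q,r] − [p,r] + [p,q]. For instance
  ∂ADE = DE − AE + AD,
  ∂BDE = DE − BE + BD.
The 6×4 boundary matrix has rank 3 and Smith normal form diag(1,1,1).

Computing H_k = (kernel of ∂_k) / (image of ∂_{k+1}):

  H_2: rank ker ∂_2 − rank ∂_3 = (4 − 3) − 0 = 1, and there is no ∂_3, so H_2 = Z.

H_2 = Z.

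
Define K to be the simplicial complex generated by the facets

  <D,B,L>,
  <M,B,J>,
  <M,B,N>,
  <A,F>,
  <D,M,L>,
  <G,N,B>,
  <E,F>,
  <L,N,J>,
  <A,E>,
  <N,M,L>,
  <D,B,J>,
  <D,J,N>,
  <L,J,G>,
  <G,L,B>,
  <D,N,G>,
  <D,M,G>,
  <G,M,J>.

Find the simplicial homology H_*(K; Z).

H_0 = Z^2,  H_1 = Z^3,  H_2 = Z.

Take the total order A < B < D < E < F < G < J < L < M < N on the vertex set. Then K (dimension 2) consists of the simplices:

  0-simplices (10): A, B, D, E, F, G, J, L, M, N
  1-simplices (24): AE, AF, BD, BG, BJ, BL, BM, BN, DG, DJ, DL, DM, DN, EF, GJ, GL, GM, GN, JL, JM, JN, LM, LN, MN
  2-simplices (14): BDJ, BDL, BGL, BGN, BJM, BMN, DGM, DGN, DJN, DLM, GJL, GJM, JLN, LMN

giving chain groups C_0 ≅ Z^10, C_1 ≅ Z^24, C_2 ≅ Z^14.

The boundary map ∂_1: C_1 → C_0 sends each edge [p,q] (with p < q) to q − p.
As a 10×24 matrix over Z this has rank 8, with invariant factors (1,1,1,1,1,1,1,1).

Boundary ∂_2: C_2 → C_1 acts by ∂[p,q,r] = [q,r] − [p,r] + [p,q]. For instance
  ∂JLN = LN − JN + JL,
  ∂GJM = JM − GM + GJ.
The 24×14 boundary matrix has rank 13 and Smith normal form diag(1,1,1,1,1,1,1,1,1,1,1,1,1).

Reading off H_k = ker ∂_k / im ∂_{k+1}:

  H_0: rank C_0 − rank ∂_1 = 10 − 8 = 2, and the invariant factors of ∂_1 are all 1, so H_0 = Z^2.
  H_1: rank ker ∂_1 − rank ∂_2 = (24 − 8) − 13 = 3, and the invariant factors of ∂_2 are all 1, so H_1 = Z^3.
  H_2: rank ker ∂_2 − rank ∂_3 = (14 − 13) − 0 = 1, and there is no ∂_3, so H_2 = Z.

(K is a triangulation of the disjoint union of the circle S^1 and the torus T^2.)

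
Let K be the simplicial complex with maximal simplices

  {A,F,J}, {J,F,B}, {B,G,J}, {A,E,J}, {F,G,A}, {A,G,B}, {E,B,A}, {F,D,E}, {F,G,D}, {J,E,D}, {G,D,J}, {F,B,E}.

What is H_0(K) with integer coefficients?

H_0 ≅ Z.

Order the vertices as A < B < D < E < F < G < J. Listing each simplex with vertices in this order, K has dimension 2 with simplices:

  0-simplices (7): A, B, D, E, F, G, J
  1-simplices (18): AB, AE, AF, AG, AJ, BE, BF, BG, BJ, DE, DF, DG, DJ, EF, EJ, FG, FJ, GJ
  2-simplices (12): ABE, ABG, AEJ, AFG, AFJ, BEF, BFJ, BGJ, DEF, DEJ, DFG, DGJ

so the chain groups are C_0 ≅ Z^7, C_1 ≅ Z^18, C_2 ≅ Z^12.

The boundary map ∂_1: C_1 → C_0 sends each edge [p,q] (with p < q) to q − p.
The resulting 7×18 matrix has rank 6, and its Smith normal form has invariant factors (1,1,1,1,1,1).

Boundary ∂_2: C_2 → C_1 sends each 2-simplex [p,q,r] to [q,r] − [p,r] + [p,q]. For instance
  ∂ABE = BE − AE + AB,
  ∂BGJ = GJ − BJ + BG.
The 18×12 boundary matrix has rank 12 and Smith normal form diag(1,1,1,1,1,1,1,1,1,1,1,2).

Reading off H_k = ker ∂_k / im ∂_{k+1}:

  H_0: rank C_0 − rank ∂_1 = 7 − 6 = 1, and the invariant factors of ∂_1 are all 1, so H_0 ≅ Z.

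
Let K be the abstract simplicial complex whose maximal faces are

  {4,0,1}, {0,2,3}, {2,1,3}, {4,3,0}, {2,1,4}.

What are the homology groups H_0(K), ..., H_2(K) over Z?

H_0 = Z,  H_1 = Z,  H_2 = 0.

Fix the vertex order 0 < 1 < 2 < 3 < 4 and write every simplex with vertices in increasing order. Then dim K = 2 and the simplices of K are:

  0-simplices (5): [0], [1], [2], [3], [4]
  1-simplices (10): [0,1], [0,2], [0,3], [0,4], [1,2], [1,3], [1,4], [2,3], [2,4], [3,4]
  2-simplices (5): [0,1,4], [0,2,3], [0,3,4], [1,2,3], [1,2,4]

giving chain groups C_0 ≅ Z^5, C_1 ≅ Z^10, C_2 ≅ Z^5.

Boundary ∂_1: C_1 → C_0 sends each edge [p,q] (with p < q) to q − p. For instance
  ∂[3,4] = [4] − [3].
The 5×10 boundary matrix has rank 4 and Smith normal form diag(1,1,1,1).

∂_2: C_2 → C_1 maps a triangle to the signed sum of its edges. For instance
  ∂[0,1,4] = [1,4] − [0,4] + [0,1],
  ∂[0,2,3] = [2,3] − [0,3] + [0,2].
This gives a 10×5 integer matrix of rank 5; reducing to Smith normal form yields diagonal entries (1,1,1,1,1).

Reading off H_k = ker ∂_k / im ∂_{k+1}:

  H_0: rank C_0 − rank ∂_1 = 5 − 4 = 1, and the invariant factors of ∂_1 are all 1, so H_0 = Z.
  H_1: rank ker ∂_1 − rank ∂_2 = (10 − 4) − 5 = 1, and the invariant factors of ∂_2 are all 1, so H_1 = Z.
  H_2: rank ker ∂_2 − rank ∂_3 = (5 − 5) − 0 = 0, and there is no ∂_3, so H_2 = 0.

As a check, the Euler characteristic is 5 − 10 + 5 = 0, which agrees with 1 − 1 + 0 = 0.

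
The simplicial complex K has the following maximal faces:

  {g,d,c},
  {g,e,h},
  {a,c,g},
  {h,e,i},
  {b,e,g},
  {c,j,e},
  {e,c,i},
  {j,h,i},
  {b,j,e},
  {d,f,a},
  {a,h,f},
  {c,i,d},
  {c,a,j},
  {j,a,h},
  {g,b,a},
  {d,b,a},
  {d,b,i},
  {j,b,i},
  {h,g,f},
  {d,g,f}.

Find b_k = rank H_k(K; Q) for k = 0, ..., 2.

b_0 = 1, b_1 = 1, b_2 = 0.

K has 10 vertices, 30 edges, 20 triangles.
rank ∂_0 = 0, rank ∂_1 = 9 ⇒ b_0 = 10 − 0 − 9 = 1; all invariant factors of ∂_1 are 1 so no torsion. So H_0 = Z.
rank ∂_1 = 9, rank ∂_2 = 20 ⇒ b_1 = 30 − 9 − 20 = 1; ∂_2 has invariant factor(s) [2] giving torsion. So H_1 = Z ⊕ Z/2Z.
rank ∂_2 = 20, rank ∂_3 = 0 ⇒ b_2 = 20 − 20 − 0 = 0. So H_2 = 0.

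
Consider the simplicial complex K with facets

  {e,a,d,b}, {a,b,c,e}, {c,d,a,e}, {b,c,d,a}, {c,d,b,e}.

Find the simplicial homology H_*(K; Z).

Fix the vertex order a < b < c < d < e and write every simplex with vertices in increasing order. Then dim K = 3 and the simplices of K are:

  0-simplices (5): a, b, c, d, e
  1-simplices (10): ab, ac, ad, ae, bc, bd, be, cd, ce, de
  2-simplices (10): abc, abd, abe, acd, ace, ade, bcd, bce, bde, cde
  3-simplices (5): abcd, abce, abde, acde, bcde

Hence C_0 ≅ Z^5, C_1 ≅ Z^10, C_2 ≅ Z^10, C_3 ≅ Z^5.

∂_1: C_1 → C_0 is given by ∂[p,q] = [q] − [p]. For instance
  ∂ab = b − a.
The 5×10 boundary matrix has rank 4 and Smith normal form diag(1,1,1,1).

Boundary ∂_2: C_2 → C_1 sends each 2-simplex [p,q,r] to [q,r] − [p,r] + [p,q]. For instance
  ∂abd = bd − ad + ab,
  ∂abe = be − ae + ab.
The 10×10 boundary matrix has rank 6 and Smith normal form diag(1,1,1,1,1,1).

The boundary map ∂_3: C_3 → C_2 sends each 3-simplex σ to the alternating sum Σ_i (−1)^i (σ with its i-th vertex removed). For instance
  ∂abce = bce − ace + abe − abc,
  ∂abcd = bcd − acd + abd − abc.
The resulting 10×5 matrix has rank 4, and its Smith normal form has invariant factors (1,1,1,1).

Reading off H_k = ker ∂_k / im ∂_{k+1}:

  H_0: rank C_0 − rank ∂_1 = 5 − 4 = 1, and the invariant factors of ∂_1 are all 1, so H_0 ≅ Z.
  H_1: rank ker ∂_1 − rank ∂_2 = (10 − 4) − 6 = 0, and the invariant factors of ∂_2 are all 1, so H_1 ≅ 0.
  H_2: rank ker ∂_2 − rank ∂_3 = (10 − 6) − 4 = 0, and the invariant factors of ∂_3 are all 1, so H_2 ≅ 0.
  H_3: rank ker ∂_3 − rank ∂_4 = (5 − 4) − 0 = 1, and there is no ∂_4, so H_3 ≅ Z.

As a check, the Euler characteristic is 5 − 10 + 10 − 5 = 0, which agrees with 1 − 0 + 0 − 1 = 0.

H_0 = Z,  H_1 = 0,  H_2 = 0,  H_3 = Z.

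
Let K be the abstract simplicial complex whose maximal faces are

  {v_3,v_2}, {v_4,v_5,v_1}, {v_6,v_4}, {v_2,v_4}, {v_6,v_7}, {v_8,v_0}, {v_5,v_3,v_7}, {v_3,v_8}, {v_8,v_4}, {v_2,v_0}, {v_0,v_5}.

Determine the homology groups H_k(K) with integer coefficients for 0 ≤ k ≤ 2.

H_0 ≅ Z,  H_1 ≅ Z^5,  H_2 = 0.

We work with the vertex ordering v_0 < v_1 < v_2 < v_3 < v_4 < v_5 < v_6 < v_7 < v_8. The simplices of K, each written with vertices in increasing order, are:

  0-simplices (9): [v_0], [v_1], [v_2], [v_3], [v_4], [v_5], [v_6], [v_7], [v_8]
  1-simplices (15): (15 of them)
  2-simplices (2): [v_1,v_4,v_5], [v_3,v_5,v_7]

giving chain groups C_0 ≅ Z^9, C_1 ≅ Z^15, C_2 ≅ Z^2.

∂_1: C_1 → C_0 sends each edge [p,q] (with p < q) to q − p.
The 9×15 boundary matrix has rank 8 and Smith normal form diag(1,1,1,1,1,1,1,1).

Boundary ∂_2: C_2 → C_1 sends each 2-simplex [p,q,r] to [q,r] − [p,r] + [p,q]. For instance
  ∂[v_3,v_5,v_7] = [v_5,v_7] − [v_3,v_7] + [v_3,v_5],
  ∂[v_1,v_4,v_5] = [v_4,v_5] − [v_1,v_5] + [v_1,v_4].
The 15×2 boundary matrix has rank 2 and Smith normal form diag(1,1).

Now H_k = ker ∂_k / im ∂_{k+1}, so:

  H_0: rank C_0 − rank ∂_1 = 9 − 8 = 1, and the invariant factors of ∂_1 are all 1, so H_0 = Z.
  H_1: rank ker ∂_1 − rank ∂_2 = (15 − 8) − 2 = 5, and the invariant factors of ∂_2 are all 1, so H_1 = Z^5.
  H_2: rank ker ∂_2 − rank ∂_3 = (2 − 2) − 0 = 0, and there is no ∂_3, so H_2 = 0.

As a check, the Euler characteristic is 9 − 15 + 2 = -4, which agrees with 1 − 5 + 0 = -4.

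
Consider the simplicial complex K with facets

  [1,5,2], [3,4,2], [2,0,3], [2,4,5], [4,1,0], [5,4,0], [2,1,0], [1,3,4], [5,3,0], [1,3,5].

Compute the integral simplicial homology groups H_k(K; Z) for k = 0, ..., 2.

Order the vertices as 0 < 1 < 2 < 3 < 4 < 5. Listing each simplex with vertices in this order, K has dimension 2 with simplices:

  0-simplices (6): [0], [1], [2], [3], [4], [5]
  1-simplices (15): [0,1], [0,2], [0,3], [0,4], [0,5], [1,2], [1,3], [1,4], [1,5], [2,3], [2,4], [2,5], [3,4], [3,5], [4,5]
  2-simplices (10): [0,1,2], [0,1,4], [0,2,3], [0,3,5], [0,4,5], [1,2,5], [1,3,4], [1,3,5], [2,3,4], [2,4,5]

so the chain groups are C_0 ≅ Z^6, C_1 ≅ Z^15, C_2 ≅ Z^10.

The boundary map ∂_1: C_1 → C_0 maps an edge to its endpoints' difference, ∂[p,q] = q − p.
This gives a 6×15 integer matrix of rank 5; reducing to Smith normal form yields diagonal entries (1,1,1,1,1).

Boundary ∂_2: C_2 → C_1 sends each 2-simplex [p,q,r] to [q,r] − [p,r] + [p,q]. For instance
  ∂[0,4,5] = [4,5] − [0,5] + [0,4],
  ∂[1,3,5] = [3,5] − [1,5] + [1,3].
As a 15×10 matrix over Z this has rank 10, with invariant factors (1,1,1,1,1,1,1,1,1,2).

Computing H_k = (kernel of ∂_k) / (image of ∂_{k+1}):

  H_0: rank C_0 − rank ∂_1 = 6 − 5 = 1, and the invariant factors of ∂_1 are all 1, so H_0 = Z.
  H_1: rank ker ∂_1 − rank ∂_2 = (15 − 5) − 10 = 0, and ∂_2 has invariant factor 2 > 1, so H_1 = Z/2Z.
  H_2: rank ker ∂_2 − rank ∂_3 = (10 − 10) − 0 = 0, and there is no ∂_3, so H_2 = 0.

(K is a triangulation of the real projective plane RP^2.)

H_0 = Z,  H_1 = Z/2Z,  H_2 = 0.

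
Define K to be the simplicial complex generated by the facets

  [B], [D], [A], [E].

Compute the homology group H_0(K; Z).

H_0 = Z^4.

Take the total order A < B < D < E on the vertex set. Then K (dimension 0) consists of the simplices:

  0-simplices (4): A, B, D, E

Hence C_0 ≅ Z^4.

From H_k ≅ ker(∂_k) / im(∂_{k+1}) we obtain:

  H_0: rank C_0 − rank ∂_1 = 4 − 0 = 4, and there is no ∂_1, so H_0 = Z^4.

(K is a triangulation of a set of 4 points.)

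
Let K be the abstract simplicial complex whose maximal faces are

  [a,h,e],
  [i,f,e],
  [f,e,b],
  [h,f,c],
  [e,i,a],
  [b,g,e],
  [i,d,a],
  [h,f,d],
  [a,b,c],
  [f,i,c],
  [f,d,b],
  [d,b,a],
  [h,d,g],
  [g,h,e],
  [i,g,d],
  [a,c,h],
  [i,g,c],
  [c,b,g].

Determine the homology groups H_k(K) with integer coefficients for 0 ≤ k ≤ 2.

H_0 ≅ Z,  H_1 ≅ Z^2,  H_2 ≅ Z.

Fix the vertex order a < b < c < d < e < f < g < h < i and write every simplex with vertices in increasing order. Then dim K = 2 and the simplices of K are:

  0-simplices (9): a, b, c, d, e, f, g, h, i
  1-simplices (27): ab, ac, ad, ae, ah, ai, bc, bd, be, bf, bg, cf, cg, ch, ci, df, dg, dh, di, ef, eg, eh, ei, fh, fi, gh, gi
  2-simplices (18): abc, abd, ach, adi, aeh, aei, bcg, bdf, bef, beg, cfh, cfi, cgi, dfh, dgh, dgi, efi, egh

Hence C_0 ≅ Z^9, C_1 ≅ Z^27, C_2 ≅ Z^18.

Boundary ∂_1: C_1 → C_0 is given by ∂[p,q] = [q] − [p]. For instance
  ∂cg = g − c.
The 9×27 boundary matrix has rank 8 and Smith normal form diag(1,1,1,1,1,1,1,1).

∂_2: C_2 → C_1 maps a triangle to the signed sum of its edges. For instance
  ∂dgi = gi − di + dg,
  ∂ach = ch − ah + ac.
The 27×18 boundary matrix has rank 17 and Smith normal form diag(1,1,1,1,1,1,1,1,1,1,1,1,1,1,1,1,1).

Now H_k = ker ∂_k / im ∂_{k+1}, so:

  H_0: rank C_0 − rank ∂_1 = 9 − 8 = 1, and the invariant factors of ∂_1 are all 1, so H_0 ≅ Z.
  H_1: rank ker ∂_1 − rank ∂_2 = (27 − 8) − 17 = 2, and the invariant factors of ∂_2 are all 1, so H_1 ≅ Z^2.
  H_2: rank ker ∂_2 − rank ∂_3 = (18 − 17) − 0 = 1, and there is no ∂_3, so H_2 ≅ Z.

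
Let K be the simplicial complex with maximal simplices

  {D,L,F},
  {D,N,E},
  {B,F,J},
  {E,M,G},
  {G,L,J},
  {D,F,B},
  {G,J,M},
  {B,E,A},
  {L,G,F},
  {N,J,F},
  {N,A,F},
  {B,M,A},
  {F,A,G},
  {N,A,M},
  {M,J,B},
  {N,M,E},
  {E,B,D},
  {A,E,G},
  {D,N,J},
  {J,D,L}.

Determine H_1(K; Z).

Fix the vertex order A < B < D < E < F < G < J < L < M < N and write every simplex with vertices in increasing order. Then dim K = 2 and the simplices of K are:

  0-simplices (10): A, B, D, E, F, G, J, L, M, N
  1-simplices (30): AB, AE, AF, AG, AM, AN, BD, BE, BF, BJ, BM, DE, DF, DJ, DL, DN, EG, EM, EN, FG, FJ, FL, FN, GJ, GL, GM, JL, JM, JN, MN
  2-simplices (20): ABE, ABM, AEG, AFG, AFN, AMN, BDE, BDF, BFJ, BJM, DEN, DFL, DJL, DJN, EGM, EMN, FGL, FJN, GJL, GJM

so the chain groups are C_0 ≅ Z^10, C_1 ≅ Z^30, C_2 ≅ Z^20.

∂_1: C_1 → C_0 sends each edge [p,q] (with p < q) to q − p. For instance
  ∂AN = N − A.
The 10×30 boundary matrix has rank 9 and Smith normal form diag(1,1,1,1,1,1,1,1,1).

The boundary map ∂_2: C_2 → C_1 acts by ∂[p,q,r] = [q,r] − [p,r] + [p,q]. For instance
  ∂BFJ = FJ − BJ + BF,
  ∂FJN = JN − FN + FJ.
The 30×20 boundary matrix has rank 20 and Smith normal form diag(1,1,1,1,1,1,1,1,1,1,1,1,1,1,1,1,1,1,1,2).

Computing H_k = (kernel of ∂_k) / (image of ∂_{k+1}):

  H_1: rank ker ∂_1 − rank ∂_2 = (30 − 9) − 20 = 1, and ∂_2 has invariant factor 2 > 1, so H_1 = Z × Z/2.

H_1 = Z × Z/2.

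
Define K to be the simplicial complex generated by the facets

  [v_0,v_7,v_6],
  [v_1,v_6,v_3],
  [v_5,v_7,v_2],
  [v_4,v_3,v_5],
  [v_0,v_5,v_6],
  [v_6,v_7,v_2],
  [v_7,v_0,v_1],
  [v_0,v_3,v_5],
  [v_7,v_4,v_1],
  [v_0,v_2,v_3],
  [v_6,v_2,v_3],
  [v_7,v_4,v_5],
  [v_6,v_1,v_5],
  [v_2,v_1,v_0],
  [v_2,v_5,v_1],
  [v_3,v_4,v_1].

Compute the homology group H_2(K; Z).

H_2 ≅ Z.

Fix the vertex order v_0 < v_1 < v_2 < v_3 < v_4 < v_5 < v_6 < v_7 and write every simplex with vertices in increasing order. Then dim K = 2 and the simplices of K are:

  0-simplices (8): [v_0], [v_1], [v_2], [v_3], [v_4], [v_5], [v_6], [v_7]
  1-simplices (24): (24 of them)
  2-simplices (16): (16 of them)

giving chain groups C_0 ≅ Z^8, C_1 ≅ Z^24, C_2 ≅ Z^16.

Boundary ∂_1: C_1 → C_0 sends each edge [p,q] (with p < q) to q − p.
The 8×24 boundary matrix has rank 7 and Smith normal form diag(1,1,1,1,1,1,1).

The boundary map ∂_2: C_2 → C_1 acts by ∂[p,q,r] = [q,r] − [p,r] + [p,q]. For instance
  ∂[v_0,v_1,v_7] = [v_1,v_7] − [v_0,v_7] + [v_0,v_1],
  ∂[v_0,v_3,v_5] = [v_3,v_5] − [v_0,v_5] + [v_0,v_3].
As a 24×16 matrix over Z this has rank 15, with invariant factors (1,1,1,1,1,1,1,1,1,1,1,1,1,1,1).

Now H_k = ker ∂_k / im ∂_{k+1}, so:

  H_2: rank ker ∂_2 − rank ∂_3 = (16 − 15) − 0 = 1, and there is no ∂_3, so H_2 = Z.

(K is a triangulation of the torus T^2.)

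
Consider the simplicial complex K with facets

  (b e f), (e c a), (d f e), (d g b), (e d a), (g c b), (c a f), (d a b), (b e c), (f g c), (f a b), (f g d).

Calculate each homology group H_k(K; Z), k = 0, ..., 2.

H_0 ≅ Z,  H_1 ≅ Z/2,  H_2 = 0.

Take the total order a < b < c < d < e < f < g on the vertex set. Then K (dimension 2) consists of the simplices:

  0-simplices (7): a, b, c, d, e, f, g
  1-simplices (18): ab, ac, ad, ae, af, bc, bd, be, bf, bg, ce, cf, cg, de, df, dg, ef, fg
  2-simplices (12): abd, abf, ace, acf, ade, bce, bcg, bdg, bef, cfg, def, dfg

giving chain groups C_0 ≅ Z^7, C_1 ≅ Z^18, C_2 ≅ Z^12.

The boundary map ∂_1: C_1 → C_0 maps an edge to its endpoints' difference, ∂[p,q] = q − p. For instance
  ∂ad = d − a.
The 7×18 boundary matrix has rank 6 and Smith normal form diag(1,1,1,1,1,1).

The boundary map ∂_2: C_2 → C_1 acts by ∂[p,q,r] = [q,r] − [p,r] + [p,q]. For instance
  ∂def = ef − df + de,
  ∂bce = ce − be + bc.
This gives a 18×12 integer matrix of rank 12; reducing to Smith normal form yields diagonal entries (1,1,1,1,1,1,1,1,1,1,1,2).

Reading off H_k = ker ∂_k / im ∂_{k+1}:

  H_0: rank C_0 − rank ∂_1 = 7 − 6 = 1, and the invariant factors of ∂_1 are all 1, so H_0 ≅ Z.
  H_1: rank ker ∂_1 − rank ∂_2 = (18 − 6) − 12 = 0, and ∂_2 has invariant factor 2 > 1, so H_1 ≅ Z/2.
  H_2: rank ker ∂_2 − rank ∂_3 = (12 − 12) − 0 = 0, and there is no ∂_3, so H_2 ≅ 0.

(K is a triangulation of the real projective plane RP^2.)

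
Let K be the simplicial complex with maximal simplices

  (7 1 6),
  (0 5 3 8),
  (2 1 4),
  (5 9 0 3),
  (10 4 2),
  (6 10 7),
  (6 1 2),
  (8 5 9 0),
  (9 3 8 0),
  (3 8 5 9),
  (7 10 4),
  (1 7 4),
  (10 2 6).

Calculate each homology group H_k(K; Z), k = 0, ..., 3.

H_0 = Z^2,  H_1 = 0,  H_2 = Z,  H_3 = Z.

Fix the vertex order 0 < 1 < 2 < 3 < 4 < 5 < 6 < 7 < 8 < 9 < 10 and write every simplex with vertices in increasing order. Then dim K = 3 and the simplices of K are:

  0-simplices (11): [0], [1], [2], [3], [4], [5], [6], [7], [8], [9], [10]
  1-simplices (22): [0,3], [0,5], [0,8], [0,9], [1,2], [1,4], [1,6], [1,7], [2,4], [2,6], [2,10], [3,5], [3,8], [3,9], [4,7], [4,10], [5,8], [5,9], [6,7], [6,10], [7,10], [8,9]
  2-simplices (18): (18 of them)
  3-simplices (5): [0,3,5,8], [0,3,5,9], [0,3,8,9], [0,5,8,9], [3,5,8,9]

so the chain groups are C_0 ≅ Z^11, C_1 ≅ Z^22, C_2 ≅ Z^18, C_3 ≅ Z^5.

∂_1: C_1 → C_0 maps an edge to its endpoints' difference, ∂[p,q] = q − p. For instance
  ∂[3,9] = [9] − [3].
As a 11×22 matrix over Z this has rank 9, with invariant factors (1,1,1,1,1,1,1,1,1).

Boundary ∂_2: C_2 → C_1 acts by ∂[p,q,r] = [q,r] − [p,r] + [p,q]. For instance
  ∂[0,3,5] = [3,5] − [0,5] + [0,3],
  ∂[5,8,9] = [8,9] − [5,9] + [5,8].
The resulting 22×18 matrix has rank 13, and its Smith normal form has invariant factors (1,1,1,1,1,1,1,1,1,1,1,1,1).

Boundary ∂_3: C_3 → C_2 sends each 3-simplex σ to the alternating sum Σ_i (−1)^i (σ with its i-th vertex removed). For instance
  ∂[3,5,8,9] = [5,8,9] − [3,8,9] + [3,5,9] − [3,5,8],
  ∂[0,5,8,9] = [5,8,9] − [0,8,9] + [0,5,9] − [0,5,8].
This gives a 18×5 integer matrix of rank 4; reducing to Smith normal form yields diagonal entries (1,1,1,1).

From H_k ≅ ker(∂_k) / im(∂_{k+1}) we obtain:

  H_0: rank C_0 − rank ∂_1 = 11 − 9 = 2, and the invariant factors of ∂_1 are all 1, so H_0 = Z^2.
  H_1: rank ker ∂_1 − rank ∂_2 = (22 − 9) − 13 = 0, and the invariant factors of ∂_2 are all 1, so H_1 = 0.
  H_2: rank ker ∂_2 − rank ∂_3 = (18 − 13) − 4 = 1, and the invariant factors of ∂_3 are all 1, so H_2 = Z.
  H_3: rank ker ∂_3 − rank ∂_4 = (5 − 4) − 0 = 1, and there is no ∂_4, so H_3 = Z.

As a check, the Euler characteristic is 11 − 22 + 18 − 5 = 2, which agrees with 2 − 0 + 1 − 1 = 2.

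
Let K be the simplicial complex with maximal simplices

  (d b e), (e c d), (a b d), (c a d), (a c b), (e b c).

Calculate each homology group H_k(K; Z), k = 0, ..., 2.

H_0 = Z,  H_1 = 0,  H_2 = Z.

We work with the vertex ordering a < b < c < d < e. The simplices of K, each written with vertices in increasing order, are:

  0-simplices (5): a, b, c, d, e
  1-simplices (9): ab, ac, ad, bc, bd, be, cd, ce, de
  2-simplices (6): abc, abd, acd, bce, bde, cde

giving chain groups C_0 ≅ Z^5, C_1 ≅ Z^9, C_2 ≅ Z^6.

The boundary map ∂_1: C_1 → C_0 maps an edge to its endpoints' difference, ∂[p,q] = q − p.
This gives a 5×9 integer matrix of rank 4; reducing to Smith normal form yields diagonal entries (1,1,1,1).

Boundary ∂_2: C_2 → C_1 maps a triangle to the signed sum of its edges. For instance
  ∂bce = ce − be + bc,
  ∂bde = de − be + bd.
The 9×6 boundary matrix has rank 5 and Smith normal form diag(1,1,1,1,1).

Computing H_k = (kernel of ∂_k) / (image of ∂_{k+1}):

  H_0: rank C_0 − rank ∂_1 = 5 − 4 = 1, and the invariant factors of ∂_1 are all 1, so H_0 = Z.
  H_1: rank ker ∂_1 − rank ∂_2 = (9 − 4) − 5 = 0, and the invariant factors of ∂_2 are all 1, so H_1 = 0.
  H_2: rank ker ∂_2 − rank ∂_3 = (6 − 5) − 0 = 1, and there is no ∂_3, so H_2 = Z.

As a check, the Euler characteristic is 5 − 9 + 6 = 2, which agrees with 1 − 0 + 1 = 2.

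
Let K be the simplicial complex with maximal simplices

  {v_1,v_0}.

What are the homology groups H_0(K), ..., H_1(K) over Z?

We work with the vertex ordering v_0 < v_1. The simplices of K, each written with vertices in increasing order, are:

  0-simplices (2): [v_0], [v_1]
  1-simplices (1): [v_0,v_1]

Hence C_0 ≅ Z^2, C_1 ≅ Z^1.

Boundary ∂_1: C_1 → C_0 maps an edge to its endpoints' difference, ∂[p,q] = q − p. For instance
  ∂[v_0,v_1] = [v_1] − [v_0].
As a 2×1 matrix over Z this has rank 1, with invariant factors (1).

From H_k ≅ ker(∂_k) / im(∂_{k+1}) we obtain:

  H_0: rank C_0 − rank ∂_1 = 2 − 1 = 1, and the invariant factors of ∂_1 are all 1, so H_0 = Z.
  H_1: rank ker ∂_1 − rank ∂_2 = (1 − 1) − 0 = 0, and there is no ∂_2, so H_1 = 0.

As a check, the Euler characteristic is 2 − 1 = 1, which agrees with 1 − 0 = 1.

H_0 = Z,  H_1 = 0.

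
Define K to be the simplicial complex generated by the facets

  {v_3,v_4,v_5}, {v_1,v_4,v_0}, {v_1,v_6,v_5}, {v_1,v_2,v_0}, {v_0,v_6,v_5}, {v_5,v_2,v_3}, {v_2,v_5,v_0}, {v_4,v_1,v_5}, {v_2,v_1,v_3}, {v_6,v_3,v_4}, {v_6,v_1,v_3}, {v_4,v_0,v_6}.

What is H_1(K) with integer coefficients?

H_1 ≅ Z/2Z.

We work with the vertex ordering v_0 < v_1 < v_2 < v_3 < v_4 < v_5 < v_6. The simplices of K, each written with vertices in increasing order, are:

  0-simplices (7): [v_0], [v_1], [v_2], [v_3], [v_4], [v_5], [v_6]
  1-simplices (18): (18 of them)
  2-simplices (12): (12 of them)

Hence C_0 ≅ Z^7, C_1 ≅ Z^18, C_2 ≅ Z^12.

Boundary ∂_1: C_1 → C_0 maps an edge to its endpoints' difference, ∂[p,q] = q − p.
The resulting 7×18 matrix has rank 6, and its Smith normal form has invariant factors (1,1,1,1,1,1).

Boundary ∂_2: C_2 → C_1 acts by ∂[p,q,r] = [q,r] − [p,r] + [p,q]. For instance
  ∂[v_0,v_1,v_4] = [v_1,v_4] − [v_0,v_4] + [v_0,v_1],
  ∂[v_1,v_2,v_3] = [v_2,v_3] − [v_1,v_3] + [v_1,v_2].
This gives a 18×12 integer matrix of rank 12; reducing to Smith normal form yields diagonal entries (1,1,1,1,1,1,1,1,1,1,1,2).

From H_k ≅ ker(∂_k) / im(∂_{k+1}) we obtain:

  H_1: rank ker ∂_1 − rank ∂_2 = (18 − 6) − 12 = 0, and ∂_2 has invariant factor 2 > 1, so H_1 ≅ Z/2Z.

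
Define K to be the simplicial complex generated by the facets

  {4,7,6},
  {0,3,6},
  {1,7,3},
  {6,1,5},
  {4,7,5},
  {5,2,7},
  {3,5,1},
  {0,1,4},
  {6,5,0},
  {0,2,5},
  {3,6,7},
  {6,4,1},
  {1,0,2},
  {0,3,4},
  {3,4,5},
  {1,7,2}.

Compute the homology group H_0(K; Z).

H_0 ≅ Z.

Order the vertices as 0 < 1 < 2 < 3 < 4 < 5 < 6 < 7. Listing each simplex with vertices in this order, K has dimension 2 with simplices:

  0-simplices (8): [0], [1], [2], [3], [4], [5], [6], [7]
  1-simplices (24): (24 of them)
  2-simplices (16): [0,1,2], [0,1,4], [0,2,5], [0,3,4], [0,3,6], [0,5,6], [1,2,7], [1,3,5], [1,3,7], [1,4,6], [1,5,6], [2,5,7], [3,4,5], [3,6,7], [4,5,7], [4,6,7]

Hence C_0 ≅ Z^8, C_1 ≅ Z^24, C_2 ≅ Z^16.

The boundary map ∂_1: C_1 → C_0 sends each edge [p,q] (with p < q) to q − p. For instance
  ∂[1,2] = [2] − [1].
This gives a 8×24 integer matrix of rank 7; reducing to Smith normal form yields diagonal entries (1,1,1,1,1,1,1).

Boundary ∂_2: C_2 → C_1 maps a triangle to the signed sum of its edges. For instance
  ∂[0,2,5] = [2,5] − [0,5] + [0,2],
  ∂[0,5,6] = [5,6] − [0,6] + [0,5].
The resulting 24×16 matrix has rank 15, and its Smith normal form has invariant factors (1,1,1,1,1,1,1,1,1,1,1,1,1,1,1).

Now H_k = ker ∂_k / im ∂_{k+1}, so:

  H_0: rank C_0 − rank ∂_1 = 8 − 7 = 1, and the invariant factors of ∂_1 are all 1, so H_0 = Z.

(K is a triangulation of the torus T^2.)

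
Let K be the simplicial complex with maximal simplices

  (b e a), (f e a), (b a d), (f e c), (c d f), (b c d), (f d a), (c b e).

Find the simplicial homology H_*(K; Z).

H_0 = Z,  H_1 = 0,  H_2 = Z.

We work with the vertex ordering a < b < c < d < e < f. The simplices of K, each written with vertices in increasing order, are:

  0-simplices (6): a, b, c, d, e, f
  1-simplices (12): ab, ad, ae, af, bc, bd, be, cd, ce, cf, df, ef
  2-simplices (8): abd, abe, adf, aef, bcd, bce, cdf, cef

Hence C_0 ≅ Z^6, C_1 ≅ Z^12, C_2 ≅ Z^8.

The boundary map ∂_1: C_1 → C_0 maps an edge to its endpoints' difference, ∂[p,q] = q − p.
The 6×12 boundary matrix has rank 5 and Smith normal form diag(1,1,1,1,1).

Boundary ∂_2: C_2 → C_1 acts by ∂[p,q,r] = [q,r] − [p,r] + [p,q]. For instance
  ∂cdf = df − cf + cd,
  ∂bce = ce − be + bc.
As a 12×8 matrix over Z this has rank 7, with invariant factors (1,1,1,1,1,1,1).

From H_k ≅ ker(∂_k) / im(∂_{k+1}) we obtain:

  H_0: rank C_0 − rank ∂_1 = 6 − 5 = 1, and the invariant factors of ∂_1 are all 1, so H_0 = Z.
  H_1: rank ker ∂_1 − rank ∂_2 = (12 − 5) − 7 = 0, and the invariant factors of ∂_2 are all 1, so H_1 = 0.
  H_2: rank ker ∂_2 − rank ∂_3 = (8 − 7) − 0 = 1, and there is no ∂_3, so H_2 = Z.

As a check, the Euler characteristic is 6 − 12 + 8 = 2, which agrees with 1 − 0 + 1 = 2.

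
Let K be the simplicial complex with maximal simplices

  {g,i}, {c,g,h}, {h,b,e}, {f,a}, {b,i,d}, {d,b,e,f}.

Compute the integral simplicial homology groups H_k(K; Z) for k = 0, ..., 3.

Order the vertices as a < b < c < d < e < f < g < h < i. Listing each simplex with vertices in this order, K has dimension 3 with simplices:

  0-simplices (9): a, b, c, d, e, f, g, h, i
  1-simplices (15): af, bd, be, bf, bh, bi, cg, ch, de, df, di, ef, eh, gh, gi
  2-simplices (7): bde, bdf, bdi, bef, beh, cgh, def
  3-simplices (1): bdef

giving chain groups C_0 ≅ Z^9, C_1 ≅ Z^15, C_2 ≅ Z^7, C_3 ≅ Z^1.

The boundary map ∂_1: C_1 → C_0 sends each edge [p,q] (with p < q) to q − p. For instance
  ∂de = e − d.
The 9×15 boundary matrix has rank 8 and Smith normal form diag(1,1,1,1,1,1,1,1).

The boundary map ∂_2: C_2 → C_1 acts by ∂[p,q,r] = [q,r] − [p,r] + [p,q]. For instance
  ∂bdi = di − bi + bd,
  ∂bde = de − be + bd.
This gives a 15×7 integer matrix of rank 6; reducing to Smith normal form yields diagonal entries (1,1,1,1,1,1).

∂_3: C_3 → C_2 sends each 3-simplex σ to the alternating sum Σ_i (−1)^i (σ with its i-th vertex removed). For instance
  ∂bdef = def − bef + bdf − bde.
The 7×1 boundary matrix has rank 1 and Smith normal form diag(1).

From H_k ≅ ker(∂_k) / im(∂_{k+1}) we obtain:

  H_0: rank C_0 − rank ∂_1 = 9 − 8 = 1, and the invariant factors of ∂_1 are all 1, so H_0 ≅ Z.
  H_1: rank ker ∂_1 − rank ∂_2 = (15 − 8) − 6 = 1, and the invariant factors of ∂_2 are all 1, so H_1 ≅ Z.
  H_2: rank ker ∂_2 − rank ∂_3 = (7 − 6) − 1 = 0, and the invariant factors of ∂_3 are all 1, so H_2 ≅ 0.
  H_3: rank ker ∂_3 − rank ∂_4 = (1 − 1) − 0 = 0, and there is no ∂_4, so H_3 ≅ 0.

H_0 = Z,  H_1 = Z,  H_2 = 0,  H_3 = 0.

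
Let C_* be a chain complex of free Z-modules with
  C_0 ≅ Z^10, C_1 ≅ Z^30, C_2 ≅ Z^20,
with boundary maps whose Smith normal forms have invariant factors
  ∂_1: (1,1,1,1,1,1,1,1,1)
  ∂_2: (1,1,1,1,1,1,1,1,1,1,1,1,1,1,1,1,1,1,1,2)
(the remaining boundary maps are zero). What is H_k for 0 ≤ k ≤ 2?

H_0 ≅ Z,  H_1 ≅ Z ⊕ Z/2,  H_2 = 0.

H_0: b_0 = 10 − 0 − 9 = 1; torsion from ∂_1 factors > 1: none. So H_0 ≅ Z.
H_1: b_1 = 30 − 9 − 20 = 1; torsion from ∂_2 factors > 1: [2]. So H_1 ≅ Z ⊕ Z/2.
H_2: b_2 = 20 − 20 − 0 = 0; torsion from ∂_3 factors > 1: none. So H_2 ≅ 0.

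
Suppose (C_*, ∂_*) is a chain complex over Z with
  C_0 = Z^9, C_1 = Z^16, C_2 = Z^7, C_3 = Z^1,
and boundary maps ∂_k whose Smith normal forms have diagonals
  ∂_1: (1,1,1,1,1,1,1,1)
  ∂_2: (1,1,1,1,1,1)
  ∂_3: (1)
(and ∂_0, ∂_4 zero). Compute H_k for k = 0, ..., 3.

H_0 ≅ Z,  H_1 ≅ Z^2,  H_2 = 0,  H_3 = 0.

H_0: b_0 = 9 − 0 − 8 = 1; torsion from ∂_1 factors > 1: none. So H_0 ≅ Z.
H_1: b_1 = 16 − 8 − 6 = 2; torsion from ∂_2 factors > 1: none. So H_1 ≅ Z^2.
H_2: b_2 = 7 − 6 − 1 = 0; torsion from ∂_3 factors > 1: none. So H_2 ≅ 0.
H_3: b_3 = 1 − 1 − 0 = 0; torsion from ∂_4 factors > 1: none. So H_3 ≅ 0.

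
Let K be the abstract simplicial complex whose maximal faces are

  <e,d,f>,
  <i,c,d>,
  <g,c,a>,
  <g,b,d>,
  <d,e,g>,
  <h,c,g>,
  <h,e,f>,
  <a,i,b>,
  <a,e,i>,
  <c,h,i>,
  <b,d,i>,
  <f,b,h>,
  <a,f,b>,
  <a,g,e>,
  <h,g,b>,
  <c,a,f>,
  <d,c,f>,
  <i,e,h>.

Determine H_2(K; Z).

H_2 = Z.

Fix the vertex order a < b < c < d < e < f < g < h < i and write every simplex with vertices in increasing order. Then dim K = 2 and the simplices of K are:

  0-simplices (9): a, b, c, d, e, f, g, h, i
  1-simplices (27): ab, ac, ae, af, ag, ai, bd, bf, bg, bh, bi, cd, cf, cg, ch, ci, de, df, dg, di, ef, eg, eh, ei, fh, gh, hi
  2-simplices (18): abf, abi, acf, acg, aeg, aei, bdg, bdi, bfh, bgh, cdf, cdi, cgh, chi, def, deg, efh, ehi

Hence C_0 ≅ Z^9, C_1 ≅ Z^27, C_2 ≅ Z^18.

The boundary map ∂_1: C_1 → C_0 maps an edge to its endpoints' difference, ∂[p,q] = q − p.
This gives a 9×27 integer matrix of rank 8; reducing to Smith normal form yields diagonal entries (1,1,1,1,1,1,1,1).

∂_2: C_2 → C_1 acts by ∂[p,q,r] = [q,r] − [p,r] + [p,q]. For instance
  ∂bfh = fh − bh + bf,
  ∂cdi = di − ci + cd.
As a 27×18 matrix over Z this has rank 17, with invariant factors (1,1,1,1,1,1,1,1,1,1,1,1,1,1,1,1,1).

Now H_k = ker ∂_k / im ∂_{k+1}, so:

  H_2: rank ker ∂_2 − rank ∂_3 = (18 − 17) − 0 = 1, and there is no ∂_3, so H_2 ≅ Z.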